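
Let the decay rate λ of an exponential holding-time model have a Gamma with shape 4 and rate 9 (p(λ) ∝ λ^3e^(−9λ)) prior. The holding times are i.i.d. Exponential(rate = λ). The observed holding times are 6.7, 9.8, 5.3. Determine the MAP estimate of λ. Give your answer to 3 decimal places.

The Exponential(rate=λ) likelihood is ∝ λ^n e^(−λΣtᵢ). Here n = 3 and Σtᵢ = 6.7 + 9.8 + 5.3 = 21.8.
Posterior ∝ λ^3e^(−9λ) · λ^3e^(−21.8λ) = λ^6e^(−30.8λ), i.e. Gamma(7, 30.8).
Mode = (a−1)/b = 6/30.8 ≈ 0.195.

λ̂_MAP = 0.195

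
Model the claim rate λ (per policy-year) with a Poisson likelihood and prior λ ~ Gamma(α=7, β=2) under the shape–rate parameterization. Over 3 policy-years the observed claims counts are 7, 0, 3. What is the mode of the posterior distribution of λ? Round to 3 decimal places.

Σxᵢ = 7+0+3 = 10, with n = 3.
Posterior ∝ λ^6e^(−2λ) · λ^10e^(−3λ) = λ^16e^(−5λ), i.e. Gamma(shape=17, rate=5).
The mode of a Gamma(a, b) with a ≥ 1 (shape–rate) is (a−1)/b = 16/5 ≈ 3.200.

λ̂_MAP = 3.200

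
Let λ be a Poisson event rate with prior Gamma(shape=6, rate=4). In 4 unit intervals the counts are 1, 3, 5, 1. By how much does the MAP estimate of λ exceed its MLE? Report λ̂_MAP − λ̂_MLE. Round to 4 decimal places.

MAP − MLE = -0.6250

Σxᵢ = 10. Posterior is Gamma(16, 8); MAP = (16−1)/8 = 15/8 ≈ 1.87500.
MLE = x̄ = 10/4 ≈ 2.50000.
Difference = 15/8 − 10/4 = -5/8 ≈ -0.6250.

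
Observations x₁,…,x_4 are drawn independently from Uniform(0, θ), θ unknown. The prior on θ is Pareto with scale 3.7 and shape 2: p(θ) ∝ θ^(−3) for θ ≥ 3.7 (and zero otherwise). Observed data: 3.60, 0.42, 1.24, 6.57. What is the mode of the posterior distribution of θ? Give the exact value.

The Uniform(0, θ) likelihood is θ^(−n) for θ ≥ max(xᵢ), zero otherwise. Here max(xᵢ) = 6.57.
Posterior ∝ θ^(−3) · θ^(−4) = θ^(−7) on θ ≥ max(3.7, 6.57) = 6.57.
This density is strictly decreasing in θ, so the posterior mode lies at the lower boundary of the support.

θ̂_MAP = 6.57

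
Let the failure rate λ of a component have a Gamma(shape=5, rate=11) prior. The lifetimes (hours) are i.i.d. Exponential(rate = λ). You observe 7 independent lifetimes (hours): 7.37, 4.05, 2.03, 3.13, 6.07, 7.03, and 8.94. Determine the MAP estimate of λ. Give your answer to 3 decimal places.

λ̂_MAP = 0.222

The Exponential(rate=λ) likelihood is ∝ λ^n e^(−λΣtᵢ). Here n = 7 and Σtᵢ = 7.37 + 4.05 + 2.03 + 3.13 + 6.07 + 7.03 + 8.94 = 38.62.
Posterior ∝ λ^4e^(−11λ) · λ^7e^(−38.62λ) = λ^11e^(−49.62λ), i.e. Gamma(12, 49.62).
Mode = (a−1)/b = 11/49.62 ≈ 0.222.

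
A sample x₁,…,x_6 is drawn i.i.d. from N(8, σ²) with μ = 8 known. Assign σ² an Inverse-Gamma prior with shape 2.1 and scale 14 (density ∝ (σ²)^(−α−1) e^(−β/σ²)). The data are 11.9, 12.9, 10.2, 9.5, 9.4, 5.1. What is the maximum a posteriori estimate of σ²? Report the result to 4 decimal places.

σ̂²_MAP = 6.9410

Sum of squared deviations about the known mean: SS = (11.9−8)² + (12.9−8)² + (10.2−8)² + (9.5−8)² + (9.4−8)² + (5.1−8)² = 56.68.
The Normal likelihood contributes (σ²)^(−n/2) exp(−SS/(2σ²)), so the posterior is Inverse-Gamma(α + n/2, β + SS/2) = Inverse-Gamma(5.1, 42.34).
The mode of Inverse-Gamma(a, b) is b/(a+1) = 42.34/6.1 ≈ 6.9410.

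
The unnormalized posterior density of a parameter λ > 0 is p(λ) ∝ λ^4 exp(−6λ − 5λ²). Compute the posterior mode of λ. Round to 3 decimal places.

λ̂_MAP = 0.400

ℓ'(λ) = 4/λ − 6 − 10λ. Setting this to zero and multiplying by λ: 10λ² + 6λ − 4 = 0.
λ = (−6 + √(6² + 4·10·4)) / (2·10) = (−6 + √196) / 20 = (−6 + 14)/20 = 2/5.
ℓ''(λ) = −4/λ² − 10 < 0, confirming a maximum.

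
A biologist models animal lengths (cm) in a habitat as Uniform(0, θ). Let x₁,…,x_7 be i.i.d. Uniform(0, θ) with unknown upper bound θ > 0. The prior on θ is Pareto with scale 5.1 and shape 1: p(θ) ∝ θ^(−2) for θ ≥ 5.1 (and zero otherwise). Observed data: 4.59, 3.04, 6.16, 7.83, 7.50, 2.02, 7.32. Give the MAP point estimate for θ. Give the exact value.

θ̂_MAP = 7.83

The Uniform(0, θ) likelihood is θ^(−n) for θ ≥ max(xᵢ), zero otherwise. Here max(xᵢ) = 7.83.
Posterior ∝ θ^(−2) · θ^(−7) = θ^(−9) on θ ≥ max(5.1, 7.83) = 7.83.
This density is strictly decreasing in θ, so the posterior mode lies at the lower boundary of the support.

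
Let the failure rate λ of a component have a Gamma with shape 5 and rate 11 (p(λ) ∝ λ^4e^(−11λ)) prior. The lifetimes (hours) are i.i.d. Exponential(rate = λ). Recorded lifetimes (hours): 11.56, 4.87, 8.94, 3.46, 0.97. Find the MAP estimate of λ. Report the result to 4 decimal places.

λ̂_MAP = 0.2206

The Exponential(rate=λ) likelihood is ∝ λ^n e^(−λΣtᵢ). Here n = 5 and Σtᵢ = 11.56 + 4.87 + 8.94 + 3.46 + 0.97 = 29.80.
Posterior ∝ λ^4e^(−11λ) · λ^5e^(−29.80λ) = λ^9e^(−40.80λ), i.e. Gamma(10, 40.80).
Mode = (a−1)/b = 9/40.80 ≈ 0.2206.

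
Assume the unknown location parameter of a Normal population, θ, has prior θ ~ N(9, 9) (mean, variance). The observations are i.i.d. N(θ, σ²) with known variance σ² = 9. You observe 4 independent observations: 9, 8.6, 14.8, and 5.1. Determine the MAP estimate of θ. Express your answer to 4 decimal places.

n = 4; x̄ = (9 + 8.6 + 14.8 + 5.1)/4 = 37.5/4 = 9.375.
For a Normal prior and Normal likelihood with known variance, the posterior is Normal; its mode equals its mean, the precision-weighted average.
Prior precision 1/σ₀² = 1/9; data precision n/σ² = 4/9.
θ̂ = ((1/9)·9 + (4/9)·9.375) / (1/9 + 4/9) = (31/6)/(5/9) = 9.3000.

θ̂_MAP = 9.3000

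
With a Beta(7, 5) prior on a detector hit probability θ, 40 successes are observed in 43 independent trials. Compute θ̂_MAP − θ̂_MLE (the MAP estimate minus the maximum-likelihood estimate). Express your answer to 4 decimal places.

Posterior is Beta(47, 8); MAP = (47−1)/(55−2) = 46/53 ≈ 0.86792.
MLE ignores the prior: θ̂_MLE = k/n = 40/43 ≈ 0.93023.
Difference = 46/53 − 40/43 = -142/2279 ≈ -0.0623.

MAP − MLE = -0.0623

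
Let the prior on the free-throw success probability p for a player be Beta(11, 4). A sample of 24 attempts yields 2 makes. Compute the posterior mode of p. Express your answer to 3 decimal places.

Prior: Beta(11, 4).
Data: 2 successes in 24 trials. The binomial likelihood contributes p^2(1−p)^22, so the posterior is Beta(11+2, 4+22) = Beta(13, 26).
For Beta(a, b) with a, b > 1 the mode is (a−1)/(a+b−2) = 12/37 ≈ 0.324.

p̂_MAP = 0.324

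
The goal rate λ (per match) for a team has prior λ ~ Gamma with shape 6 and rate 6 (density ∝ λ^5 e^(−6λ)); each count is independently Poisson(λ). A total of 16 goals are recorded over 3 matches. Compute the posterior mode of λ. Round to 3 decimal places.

Σxᵢ = 16, n = 3.
Posterior ∝ λ^5e^(−6λ) · λ^16e^(−3λ) = λ^21e^(−9λ), i.e. Gamma(shape=22, rate=9).
The mode of a Gamma(a, b) with a ≥ 1 (shape–rate) is (a−1)/b = 21/9 ≈ 2.333.

λ̂_MAP = 2.333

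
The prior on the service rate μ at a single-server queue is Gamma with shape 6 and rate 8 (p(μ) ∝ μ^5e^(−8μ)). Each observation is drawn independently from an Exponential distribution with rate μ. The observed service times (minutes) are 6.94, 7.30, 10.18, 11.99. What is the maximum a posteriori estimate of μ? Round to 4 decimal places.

The Exponential(rate=μ) likelihood is ∝ μ^n e^(−μΣtᵢ). Here n = 4 and Σtᵢ = 6.94 + 7.30 + 10.18 + 11.99 = 36.41.
Posterior ∝ μ^5e^(−8μ) · μ^4e^(−36.41μ) = μ^9e^(−44.41μ), i.e. Gamma(10, 44.41).
Mode = (a−1)/b = 9/44.41 ≈ 0.2027.

μ̂_MAP = 0.2027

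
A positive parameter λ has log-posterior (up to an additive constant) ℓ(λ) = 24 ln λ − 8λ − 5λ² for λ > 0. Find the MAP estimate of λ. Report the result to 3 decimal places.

λ̂_MAP = 1.200

ℓ'(λ) = 24/λ − 8 − 10λ. Setting this to zero and multiplying by λ: 10λ² + 8λ − 24 = 0.
λ = (−8 + √(8² + 4·10·24)) / (2·10) = (−8 + √1024) / 20 = (−8 + 32)/20 = 6/5.
ℓ''(λ) = −24/λ² − 10 < 0, confirming a maximum.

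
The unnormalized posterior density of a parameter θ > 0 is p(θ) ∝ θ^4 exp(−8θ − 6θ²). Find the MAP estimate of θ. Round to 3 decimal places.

θ̂_MAP = 0.333

ℓ'(θ) = 4/θ − 8 − 12θ. Setting this to zero and multiplying by θ: 12θ² + 8θ − 4 = 0.
θ = (−8 + √(8² + 4·12·4)) / (2·12) = (−8 + √256) / 24 = (−8 + 16)/24 = 1/3.
ℓ''(θ) = −4/θ² − 12 < 0, confirming a maximum.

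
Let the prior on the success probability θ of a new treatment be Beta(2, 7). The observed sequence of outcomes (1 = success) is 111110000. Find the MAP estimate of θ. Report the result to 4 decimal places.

θ̂_MAP = 0.3750

Prior: Beta(2, 7).
Data: 5 successes in 9 trials (from the sequence). The binomial likelihood contributes θ^5(1−θ)^4, so the posterior is Beta(2+5, 7+4) = Beta(7, 11).
For Beta(a, b) with a, b > 1 the mode is (a−1)/(a+b−2) = 6/16 ≈ 0.3750.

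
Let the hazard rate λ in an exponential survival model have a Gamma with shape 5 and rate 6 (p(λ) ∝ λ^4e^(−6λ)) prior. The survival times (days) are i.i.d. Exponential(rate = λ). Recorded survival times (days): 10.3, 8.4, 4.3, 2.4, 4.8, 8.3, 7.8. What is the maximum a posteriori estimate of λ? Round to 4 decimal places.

The Exponential(rate=λ) likelihood is ∝ λ^n e^(−λΣtᵢ). Here n = 7 and Σtᵢ = 10.3 + 8.4 + 4.3 + 2.4 + 4.8 + 8.3 + 7.8 = 46.3.
Posterior ∝ λ^4e^(−6λ) · λ^7e^(−46.3λ) = λ^11e^(−52.3λ), i.e. Gamma(12, 52.3).
Mode = (a−1)/b = 11/52.3 ≈ 0.2103.

λ̂_MAP = 0.2103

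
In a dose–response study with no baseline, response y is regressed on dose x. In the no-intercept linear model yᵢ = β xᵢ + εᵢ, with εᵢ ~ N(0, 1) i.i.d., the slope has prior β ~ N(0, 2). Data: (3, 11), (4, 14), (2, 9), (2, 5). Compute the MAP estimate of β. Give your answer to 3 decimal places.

log p(β | y) = −Σ(yᵢ − βxᵢ)²/(2·1) − β²/(2·2) + const.
Setting the derivative to zero: Σxᵢ(yᵢ − βxᵢ)/1 − β/2 = 0, so β = Σxᵢyᵢ / (Σxᵢ² + σ²/τ²).
Σxᵢyᵢ = 3·11 + 4·14 + 2·9 + 2·5 = 117; Σxᵢ² = 33; σ²/τ² = 0.5.
β̂_MAP = 117 / (33 + 0.5) = 117/33.5 ≈ 3.493.

β̂_MAP = 3.493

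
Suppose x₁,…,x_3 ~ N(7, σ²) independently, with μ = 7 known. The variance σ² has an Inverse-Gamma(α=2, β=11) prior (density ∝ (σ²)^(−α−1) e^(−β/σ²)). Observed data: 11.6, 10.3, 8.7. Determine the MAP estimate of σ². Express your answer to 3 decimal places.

σ̂²_MAP = 6.327

Sum of squared deviations about the known mean: SS = (11.6−7)² + (10.3−7)² + (8.7−7)² = 34.94.
The Normal likelihood contributes (σ²)^(−n/2) exp(−SS/(2σ²)), so the posterior is Inverse-Gamma(α + n/2, β + SS/2) = Inverse-Gamma(3.5, 28.47).
The mode of Inverse-Gamma(a, b) is b/(a+1) = 28.47/4.5 ≈ 6.327.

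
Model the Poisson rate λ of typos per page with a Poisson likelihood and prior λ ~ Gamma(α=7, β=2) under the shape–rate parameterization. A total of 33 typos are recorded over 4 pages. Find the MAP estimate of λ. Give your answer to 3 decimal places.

Σxᵢ = 33, n = 4.
Posterior ∝ λ^6e^(−2λ) · λ^33e^(−4λ) = λ^39e^(−6λ), i.e. Gamma(shape=40, rate=6).
The mode of a Gamma(a, b) with a ≥ 1 (shape–rate) is (a−1)/b = 39/6 ≈ 6.500.

λ̂_MAP = 6.500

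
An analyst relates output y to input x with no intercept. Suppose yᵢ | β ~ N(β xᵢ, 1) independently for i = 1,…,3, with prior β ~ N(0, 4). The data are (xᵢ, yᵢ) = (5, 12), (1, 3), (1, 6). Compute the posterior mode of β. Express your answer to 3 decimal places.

log p(β | y) = −Σ(yᵢ − βxᵢ)²/(2·1) − β²/(2·4) + const.
Setting the derivative to zero: Σxᵢ(yᵢ − βxᵢ)/1 − β/4 = 0, so β = Σxᵢyᵢ / (Σxᵢ² + σ²/τ²).
Σxᵢyᵢ = 5·12 + 1·3 + 1·6 = 69; Σxᵢ² = 27; σ²/τ² = 0.25.
β̂_MAP = 69 / (27 + 0.25) = 69/27.25 ≈ 2.532.

β̂_MAP = 2.532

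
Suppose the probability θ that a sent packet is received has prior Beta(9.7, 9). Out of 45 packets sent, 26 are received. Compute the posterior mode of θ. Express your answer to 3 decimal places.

θ̂_MAP = 0.562

Prior: Beta(9.7, 9).
Data: 26 successes in 45 trials. The binomial likelihood contributes θ^26(1−θ)^19, so the posterior is Beta(9.7+26, 9+19) = Beta(35.7, 28).
For Beta(a, b) with a, b > 1 the mode is (a−1)/(a+b−2) = 34.7/61.7 ≈ 0.562.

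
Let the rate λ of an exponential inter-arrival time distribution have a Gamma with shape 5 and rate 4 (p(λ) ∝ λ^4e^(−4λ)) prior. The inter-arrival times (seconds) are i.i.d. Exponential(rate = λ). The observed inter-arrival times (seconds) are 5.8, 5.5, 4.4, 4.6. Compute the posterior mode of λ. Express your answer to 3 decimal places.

The Exponential(rate=λ) likelihood is ∝ λ^n e^(−λΣtᵢ). Here n = 4 and Σtᵢ = 5.8 + 5.5 + 4.4 + 4.6 = 20.3.
Posterior ∝ λ^4e^(−4λ) · λ^4e^(−20.3λ) = λ^8e^(−24.3λ), i.e. Gamma(9, 24.3).
Mode = (a−1)/b = 8/24.3 ≈ 0.329.

λ̂_MAP = 0.329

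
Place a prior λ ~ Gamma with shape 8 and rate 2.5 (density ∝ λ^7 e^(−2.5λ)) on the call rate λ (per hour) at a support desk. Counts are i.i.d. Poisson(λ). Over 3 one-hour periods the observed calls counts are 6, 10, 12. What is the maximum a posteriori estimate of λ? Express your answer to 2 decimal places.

λ̂_MAP = 6.36

Σxᵢ = 6+10+12 = 28, with n = 3.
Posterior ∝ λ^7e^(−2.5λ) · λ^28e^(−3λ) = λ^35e^(−5.5λ), i.e. Gamma(shape=36, rate=5.5).
The mode of a Gamma(a, b) with a ≥ 1 (shape–rate) is (a−1)/b = 35/5.5 ≈ 6.36.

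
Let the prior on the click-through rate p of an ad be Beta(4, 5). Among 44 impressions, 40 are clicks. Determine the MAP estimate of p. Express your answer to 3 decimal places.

p̂_MAP = 0.843

Prior: Beta(4, 5).
Data: 40 successes in 44 trials. The binomial likelihood contributes p^40(1−p)^4, so the posterior is Beta(4+40, 5+4) = Beta(44, 9).
For Beta(a, b) with a, b > 1 the mode is (a−1)/(a+b−2) = 43/51 ≈ 0.843.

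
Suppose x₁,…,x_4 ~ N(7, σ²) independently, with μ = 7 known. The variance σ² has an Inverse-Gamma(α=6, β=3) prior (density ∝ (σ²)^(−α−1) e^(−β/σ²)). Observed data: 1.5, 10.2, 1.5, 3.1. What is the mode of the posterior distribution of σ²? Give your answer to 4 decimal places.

σ̂²_MAP = 5.1083

Sum of squared deviations about the known mean: SS = (1.5−7)² + (10.2−7)² + (1.5−7)² + (3.1−7)² = 85.95.
The Normal likelihood contributes (σ²)^(−n/2) exp(−SS/(2σ²)), so the posterior is Inverse-Gamma(α + n/2, β + SS/2) = Inverse-Gamma(8, 45.975).
The mode of Inverse-Gamma(a, b) is b/(a+1) = 45.975/9 ≈ 5.1083.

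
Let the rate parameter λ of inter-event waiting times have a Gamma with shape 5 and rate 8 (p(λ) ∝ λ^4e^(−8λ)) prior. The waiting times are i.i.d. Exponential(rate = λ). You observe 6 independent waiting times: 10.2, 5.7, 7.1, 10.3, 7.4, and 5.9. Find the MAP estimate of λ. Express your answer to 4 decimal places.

The Exponential(rate=λ) likelihood is ∝ λ^n e^(−λΣtᵢ). Here n = 6 and Σtᵢ = 10.2 + 5.7 + 7.1 + 10.3 + 7.4 + 5.9 = 46.6.
Posterior ∝ λ^4e^(−8λ) · λ^6e^(−46.6λ) = λ^10e^(−54.6λ), i.e. Gamma(11, 54.6).
Mode = (a−1)/b = 10/54.6 ≈ 0.1832.

λ̂_MAP = 0.1832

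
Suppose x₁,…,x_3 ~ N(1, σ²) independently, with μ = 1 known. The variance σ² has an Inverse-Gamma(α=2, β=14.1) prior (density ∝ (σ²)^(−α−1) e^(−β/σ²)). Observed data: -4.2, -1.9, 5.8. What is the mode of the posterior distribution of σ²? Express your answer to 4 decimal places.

σ̂²_MAP = 9.6322

Sum of squared deviations about the known mean: SS = (-4.2−1)² + (-1.9−1)² + (5.8−1)² = 58.49.
The Normal likelihood contributes (σ²)^(−n/2) exp(−SS/(2σ²)), so the posterior is Inverse-Gamma(α + n/2, β + SS/2) = Inverse-Gamma(3.5, 43.345).
The mode of Inverse-Gamma(a, b) is b/(a+1) = 43.345/4.5 ≈ 9.6322.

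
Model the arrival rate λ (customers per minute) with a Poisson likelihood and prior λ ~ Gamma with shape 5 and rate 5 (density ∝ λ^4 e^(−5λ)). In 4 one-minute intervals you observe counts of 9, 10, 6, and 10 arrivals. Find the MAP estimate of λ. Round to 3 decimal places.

Σxᵢ = 9+10+6+10 = 35, with n = 4.
Posterior ∝ λ^4e^(−5λ) · λ^35e^(−4λ) = λ^39e^(−9λ), i.e. Gamma(shape=40, rate=9).
The mode of a Gamma(a, b) with a ≥ 1 (shape–rate) is (a−1)/b = 39/9 ≈ 4.333.

λ̂_MAP = 4.333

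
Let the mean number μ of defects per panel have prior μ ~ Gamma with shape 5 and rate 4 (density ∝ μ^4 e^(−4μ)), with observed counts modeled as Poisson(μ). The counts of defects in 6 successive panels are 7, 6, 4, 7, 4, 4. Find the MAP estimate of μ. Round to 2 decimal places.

Σxᵢ = 7+6+4+7+4+4 = 32, with n = 6.
Posterior ∝ μ^4e^(−4μ) · μ^32e^(−6μ) = μ^36e^(−10μ), i.e. Gamma(shape=37, rate=10).
The mode of a Gamma(a, b) with a ≥ 1 (shape–rate) is (a−1)/b = 36/10 ≈ 3.60.

μ̂_MAP = 3.60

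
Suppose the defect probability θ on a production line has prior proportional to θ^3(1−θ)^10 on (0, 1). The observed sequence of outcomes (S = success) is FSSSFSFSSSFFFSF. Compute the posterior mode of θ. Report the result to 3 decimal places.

The prior density ∝ θ^3(1−θ)^10 is the kernel of Beta(4, 11).
Data: 8 successes in 15 trials (from the sequence). The binomial likelihood contributes θ^8(1−θ)^7, so the posterior is Beta(4+8, 11+7) = Beta(12, 18).
For Beta(a, b) with a, b > 1 the mode is (a−1)/(a+b−2) = 11/28 ≈ 0.393.

θ̂_MAP = 0.393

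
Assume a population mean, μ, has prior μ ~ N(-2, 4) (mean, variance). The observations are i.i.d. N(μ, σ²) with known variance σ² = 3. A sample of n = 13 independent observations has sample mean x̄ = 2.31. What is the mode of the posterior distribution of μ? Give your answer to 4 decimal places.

μ̂_MAP = 2.0749

n = 13, x̄ = 2.31.
For a Normal prior and Normal likelihood with known variance, the posterior is Normal; its mode equals its mean, the precision-weighted average.
Prior precision 1/σ₀² = 1/4 = 0.25; data precision n/σ² = 13/3.
μ̂ = (0.25·(-2) + (13/3)·2.31) / (0.25 + 13/3) = 9.51/(55/12) = 2853/1375 ≈ 2.0749.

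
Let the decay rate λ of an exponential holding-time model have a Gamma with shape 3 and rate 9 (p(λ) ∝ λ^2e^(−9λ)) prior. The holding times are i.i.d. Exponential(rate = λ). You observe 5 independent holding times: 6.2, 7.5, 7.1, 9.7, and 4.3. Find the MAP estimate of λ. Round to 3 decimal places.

λ̂_MAP = 0.160

The Exponential(rate=λ) likelihood is ∝ λ^n e^(−λΣtᵢ). Here n = 5 and Σtᵢ = 6.2 + 7.5 + 7.1 + 9.7 + 4.3 = 34.8.
Posterior ∝ λ^2e^(−9λ) · λ^5e^(−34.8λ) = λ^7e^(−43.8λ), i.e. Gamma(8, 43.8).
Mode = (a−1)/b = 7/43.8 ≈ 0.160.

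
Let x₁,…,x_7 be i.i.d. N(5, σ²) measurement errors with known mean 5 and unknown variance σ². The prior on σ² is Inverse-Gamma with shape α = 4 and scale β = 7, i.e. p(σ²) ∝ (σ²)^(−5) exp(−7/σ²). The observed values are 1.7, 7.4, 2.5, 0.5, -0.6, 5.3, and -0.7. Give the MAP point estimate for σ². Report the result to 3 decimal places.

Sum of squared deviations about the known mean: SS = (1.7−5)² + (7.4−5)² + (2.5−5)² + (0.5−5)² + (-0.6−5)² + (5.3−5)² + (-0.7−5)² = 107.09.
The Normal likelihood contributes (σ²)^(−n/2) exp(−SS/(2σ²)), so the posterior is Inverse-Gamma(α + n/2, β + SS/2) = Inverse-Gamma(7.5, 60.545).
The mode of Inverse-Gamma(a, b) is b/(a+1) = 60.545/8.5 ≈ 7.123.

σ̂²_MAP = 7.123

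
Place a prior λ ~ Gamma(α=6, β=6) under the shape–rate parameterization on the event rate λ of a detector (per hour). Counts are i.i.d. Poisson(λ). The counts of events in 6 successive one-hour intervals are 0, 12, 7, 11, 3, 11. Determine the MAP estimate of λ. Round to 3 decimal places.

Σxᵢ = 0+12+7+11+3+11 = 44, with n = 6.
Posterior ∝ λ^5e^(−6λ) · λ^44e^(−6λ) = λ^49e^(−12λ), i.e. Gamma(shape=50, rate=12).
The mode of a Gamma(a, b) with a ≥ 1 (shape–rate) is (a−1)/b = 49/12 ≈ 4.083.

λ̂_MAP = 4.083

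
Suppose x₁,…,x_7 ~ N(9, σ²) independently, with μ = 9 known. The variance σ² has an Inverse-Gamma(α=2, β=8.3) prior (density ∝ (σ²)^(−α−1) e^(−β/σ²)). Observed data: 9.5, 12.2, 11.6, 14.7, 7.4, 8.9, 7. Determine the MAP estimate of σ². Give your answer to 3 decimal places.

σ̂²_MAP = 5.608

Sum of squared deviations about the known mean: SS = (9.5−9)² + (12.2−9)² + (11.6−9)² + (14.7−9)² + (7.4−9)² + (8.9−9)² + (7−9)² = 56.31.
The Normal likelihood contributes (σ²)^(−n/2) exp(−SS/(2σ²)), so the posterior is Inverse-Gamma(α + n/2, β + SS/2) = Inverse-Gamma(5.5, 36.455).
The mode of Inverse-Gamma(a, b) is b/(a+1) = 36.455/6.5 ≈ 5.608.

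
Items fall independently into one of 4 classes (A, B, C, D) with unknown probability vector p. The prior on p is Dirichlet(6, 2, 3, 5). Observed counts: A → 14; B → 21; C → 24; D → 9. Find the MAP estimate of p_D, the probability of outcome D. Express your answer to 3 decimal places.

The posterior is Dirichlet(αᵢ + nᵢ) = Dirichlet(20, 23, 27, 14).
For a Dirichlet(a₁,…,a_K) with all aᵢ > 1, the mode has j-th component (aⱼ − 1)/(Σaᵢ − K).
Here Σaᵢ = 84 and K = 4, so p_D = (14 − 1)/(84 − 4) = 13/80 ≈ 0.163.

MAP estimate of p_D = 0.163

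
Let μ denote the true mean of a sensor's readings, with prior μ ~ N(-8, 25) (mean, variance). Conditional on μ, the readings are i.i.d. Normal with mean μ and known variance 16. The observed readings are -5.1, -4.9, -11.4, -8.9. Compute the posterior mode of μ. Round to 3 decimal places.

n = 4; x̄ = ((-5.1) + (-4.9) + (-11.4) + (-8.9))/4 = -30.3/4 = -7.575.
For a Normal prior and Normal likelihood with known variance, the posterior is Normal; its mode equals its mean, the precision-weighted average.
Prior precision 1/σ₀² = 1/25 = 0.04; data precision n/σ² = 4/16 = 0.25.
μ̂ = (0.04·(-8) + 0.25·(-7.575)) / (0.04 + 0.25) = (-2.21375)/0.29 = -1771/232 ≈ -7.634.

μ̂_MAP = -7.634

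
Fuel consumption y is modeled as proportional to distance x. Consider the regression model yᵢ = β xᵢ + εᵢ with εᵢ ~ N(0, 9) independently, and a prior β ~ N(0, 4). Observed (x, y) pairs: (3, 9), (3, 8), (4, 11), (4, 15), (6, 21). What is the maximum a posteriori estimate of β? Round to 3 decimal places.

log p(β | y) = −Σ(yᵢ − βxᵢ)²/(2·9) − β²/(2·4) + const.
Setting the derivative to zero: Σxᵢ(yᵢ − βxᵢ)/9 − β/4 = 0, so β = Σxᵢyᵢ / (Σxᵢ² + σ²/τ²).
Σxᵢyᵢ = 3·9 + 3·8 + 4·11 + 4·15 + 6·21 = 281; Σxᵢ² = 86; σ²/τ² = 2.25.
β̂_MAP = 281 / (86 + 2.25) = 281/88.25 ≈ 3.184.

β̂_MAP = 3.184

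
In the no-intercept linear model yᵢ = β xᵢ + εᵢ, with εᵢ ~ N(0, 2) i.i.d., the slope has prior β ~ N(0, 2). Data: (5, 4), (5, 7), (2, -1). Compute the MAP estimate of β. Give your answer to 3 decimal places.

β̂_MAP = 0.964

log p(β | y) = −Σ(yᵢ − βxᵢ)²/(2·2) − β²/(2·2) + const.
Setting the derivative to zero: Σxᵢ(yᵢ − βxᵢ)/2 − β/2 = 0, so β = Σxᵢyᵢ / (Σxᵢ² + σ²/τ²).
Σxᵢyᵢ = 5·4 + 5·7 + 2·(-1) = 53; Σxᵢ² = 54; σ²/τ² = 1.
β̂_MAP = 53 / (54 + 1) = 53/55 ≈ 0.964.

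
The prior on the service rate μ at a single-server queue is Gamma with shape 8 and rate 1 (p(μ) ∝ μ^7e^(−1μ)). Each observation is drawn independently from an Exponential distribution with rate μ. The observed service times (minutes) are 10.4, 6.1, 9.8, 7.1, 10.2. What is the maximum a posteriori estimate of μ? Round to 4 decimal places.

μ̂_MAP = 0.2691

The Exponential(rate=μ) likelihood is ∝ μ^n e^(−μΣtᵢ). Here n = 5 and Σtᵢ = 10.4 + 6.1 + 9.8 + 7.1 + 10.2 = 43.6.
Posterior ∝ μ^7e^(−1μ) · μ^5e^(−43.6μ) = μ^12e^(−44.6μ), i.e. Gamma(13, 44.6).
Mode = (a−1)/b = 12/44.6 ≈ 0.2691.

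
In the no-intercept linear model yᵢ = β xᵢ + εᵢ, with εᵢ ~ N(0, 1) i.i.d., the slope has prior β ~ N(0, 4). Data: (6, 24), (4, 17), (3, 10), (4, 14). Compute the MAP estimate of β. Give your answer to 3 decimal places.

log p(β | y) = −Σ(yᵢ − βxᵢ)²/(2·1) − β²/(2·4) + const.
Setting the derivative to zero: Σxᵢ(yᵢ − βxᵢ)/1 − β/4 = 0, so β = Σxᵢyᵢ / (Σxᵢ² + σ²/τ²).
Σxᵢyᵢ = 6·24 + 4·17 + 3·10 + 4·14 = 298; Σxᵢ² = 77; σ²/τ² = 0.25.
β̂_MAP = 298 / (77 + 0.25) = 298/77.25 ≈ 3.858.

β̂_MAP = 3.858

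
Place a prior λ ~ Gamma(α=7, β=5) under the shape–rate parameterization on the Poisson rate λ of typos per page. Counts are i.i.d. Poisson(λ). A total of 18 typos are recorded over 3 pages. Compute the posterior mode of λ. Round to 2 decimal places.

λ̂_MAP = 3.00

Σxᵢ = 18, n = 3.
Posterior ∝ λ^6e^(−5λ) · λ^18e^(−3λ) = λ^24e^(−8λ), i.e. Gamma(shape=25, rate=8).
The mode of a Gamma(a, b) with a ≥ 1 (shape–rate) is (a−1)/b = 24/8 ≈ 3.00.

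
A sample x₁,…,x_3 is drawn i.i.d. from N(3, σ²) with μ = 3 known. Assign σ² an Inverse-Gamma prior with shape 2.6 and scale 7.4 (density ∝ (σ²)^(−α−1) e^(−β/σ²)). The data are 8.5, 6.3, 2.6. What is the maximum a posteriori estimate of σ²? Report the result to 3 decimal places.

Sum of squared deviations about the known mean: SS = (8.5−3)² + (6.3−3)² + (2.6−3)² = 41.3.
The Normal likelihood contributes (σ²)^(−n/2) exp(−SS/(2σ²)), so the posterior is Inverse-Gamma(α + n/2, β + SS/2) = Inverse-Gamma(4.1, 28.05).
The mode of Inverse-Gamma(a, b) is b/(a+1) = 28.05/5.1 ≈ 5.500.

σ̂²_MAP = 5.500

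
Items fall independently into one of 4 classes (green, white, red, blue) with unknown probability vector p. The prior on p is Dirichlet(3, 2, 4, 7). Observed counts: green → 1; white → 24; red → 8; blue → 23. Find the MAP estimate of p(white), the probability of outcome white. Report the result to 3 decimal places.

MAP estimate of p(white) = 0.368

The posterior is Dirichlet(αᵢ + nᵢ) = Dirichlet(4, 26, 12, 30).
For a Dirichlet(a₁,…,a_K) with all aᵢ > 1, the mode has j-th component (aⱼ − 1)/(Σaᵢ − K).
Here Σaᵢ = 72 and K = 4, so p(white) = (26 − 1)/(72 − 4) = 25/68 ≈ 0.368.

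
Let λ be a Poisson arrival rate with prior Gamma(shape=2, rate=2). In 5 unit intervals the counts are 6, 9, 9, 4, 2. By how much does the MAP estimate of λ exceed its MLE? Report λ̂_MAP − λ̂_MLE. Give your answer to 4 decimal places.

Σxᵢ = 30. Posterior is Gamma(32, 7); MAP = (32−1)/7 = 31/7 ≈ 4.42857.
MLE = x̄ = 30/5 ≈ 6.00000.
Difference = 31/7 − 30/5 = -11/7 ≈ -1.5714.

MAP − MLE = -1.5714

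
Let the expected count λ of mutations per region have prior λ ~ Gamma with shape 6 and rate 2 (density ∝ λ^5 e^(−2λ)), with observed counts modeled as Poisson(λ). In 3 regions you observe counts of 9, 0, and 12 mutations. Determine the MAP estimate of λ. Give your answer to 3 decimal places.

λ̂_MAP = 5.200

Σxᵢ = 9+0+12 = 21, with n = 3.
Posterior ∝ λ^5e^(−2λ) · λ^21e^(−3λ) = λ^26e^(−5λ), i.e. Gamma(shape=27, rate=5).
The mode of a Gamma(a, b) with a ≥ 1 (shape–rate) is (a−1)/b = 26/5 ≈ 5.200.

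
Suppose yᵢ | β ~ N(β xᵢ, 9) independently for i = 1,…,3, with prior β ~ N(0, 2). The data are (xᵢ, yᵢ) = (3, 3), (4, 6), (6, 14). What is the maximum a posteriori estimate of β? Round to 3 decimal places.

log p(β | y) = −Σ(yᵢ − βxᵢ)²/(2·9) − β²/(2·2) + const.
Setting the derivative to zero: Σxᵢ(yᵢ − βxᵢ)/9 − β/2 = 0, so β = Σxᵢyᵢ / (Σxᵢ² + σ²/τ²).
Σxᵢyᵢ = 3·3 + 4·6 + 6·14 = 117; Σxᵢ² = 61; σ²/τ² = 4.5.
β̂_MAP = 117 / (61 + 4.5) = 117/65.5 ≈ 1.786.

β̂_MAP = 1.786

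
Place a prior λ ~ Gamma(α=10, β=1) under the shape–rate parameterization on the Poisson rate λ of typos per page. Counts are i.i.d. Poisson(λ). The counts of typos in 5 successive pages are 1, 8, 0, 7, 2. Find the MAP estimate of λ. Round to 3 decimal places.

λ̂_MAP = 4.500

Σxᵢ = 1+8+0+7+2 = 18, with n = 5.
Posterior ∝ λ^9e^(−1λ) · λ^18e^(−5λ) = λ^27e^(−6λ), i.e. Gamma(shape=28, rate=6).
The mode of a Gamma(a, b) with a ≥ 1 (shape–rate) is (a−1)/b = 27/6 ≈ 4.500.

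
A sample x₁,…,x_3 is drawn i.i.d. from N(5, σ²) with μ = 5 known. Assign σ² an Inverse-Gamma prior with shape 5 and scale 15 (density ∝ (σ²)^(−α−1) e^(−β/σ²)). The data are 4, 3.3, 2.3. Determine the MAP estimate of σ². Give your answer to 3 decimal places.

Sum of squared deviations about the known mean: SS = (4−5)² + (3.3−5)² + (2.3−5)² = 11.18.
The Normal likelihood contributes (σ²)^(−n/2) exp(−SS/(2σ²)), so the posterior is Inverse-Gamma(α + n/2, β + SS/2) = Inverse-Gamma(6.5, 20.59).
The mode of Inverse-Gamma(a, b) is b/(a+1) = 20.59/7.5 ≈ 2.745.

σ̂²_MAP = 2.745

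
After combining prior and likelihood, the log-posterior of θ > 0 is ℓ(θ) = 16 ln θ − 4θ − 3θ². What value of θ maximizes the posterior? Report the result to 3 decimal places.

θ̂_MAP = 1.333

ℓ'(θ) = 16/θ − 4 − 6θ. Setting this to zero and multiplying by θ: 6θ² + 4θ − 16 = 0.
θ = (−4 + √(4² + 4·6·16)) / (2·6) = (−4 + √400) / 12 = (−4 + 20)/12 = 4/3.
ℓ''(θ) = −16/θ² − 6 < 0, confirming a maximum.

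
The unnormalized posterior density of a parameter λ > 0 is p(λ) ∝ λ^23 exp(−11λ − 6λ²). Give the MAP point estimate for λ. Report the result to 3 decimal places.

λ̂_MAP = 1.000

ℓ'(λ) = 23/λ − 11 − 12λ. Setting this to zero and multiplying by λ: 12λ² + 11λ − 23 = 0.
λ = (−11 + √(11² + 4·12·23)) / (2·12) = (−11 + √1225) / 24 = (−11 + 35)/24 = 1.
ℓ''(λ) = −23/λ² − 12 < 0, confirming a maximum.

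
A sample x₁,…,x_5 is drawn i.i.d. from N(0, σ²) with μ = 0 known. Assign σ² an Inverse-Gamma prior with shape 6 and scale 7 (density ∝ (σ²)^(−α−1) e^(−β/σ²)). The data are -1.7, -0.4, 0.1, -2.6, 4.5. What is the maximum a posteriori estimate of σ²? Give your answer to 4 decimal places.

Sum of squared deviations about the known mean: SS = (-1.7−0)² + (-0.4−0)² + (0.1−0)² + (-2.6−0)² + (4.5−0)² = 30.07.
The Normal likelihood contributes (σ²)^(−n/2) exp(−SS/(2σ²)), so the posterior is Inverse-Gamma(α + n/2, β + SS/2) = Inverse-Gamma(8.5, 22.035).
The mode of Inverse-Gamma(a, b) is b/(a+1) = 22.035/9.5 ≈ 2.3195.

σ̂²_MAP = 2.3195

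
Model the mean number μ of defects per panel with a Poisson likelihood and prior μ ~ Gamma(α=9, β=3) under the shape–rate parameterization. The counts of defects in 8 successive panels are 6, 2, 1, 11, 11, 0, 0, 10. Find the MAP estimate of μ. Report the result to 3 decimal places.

Σxᵢ = 6+2+1+11+11+0+0+10 = 41, with n = 8.
Posterior ∝ μ^8e^(−3μ) · μ^41e^(−8μ) = μ^49e^(−11μ), i.e. Gamma(shape=50, rate=11).
The mode of a Gamma(a, b) with a ≥ 1 (shape–rate) is (a−1)/b = 49/11 ≈ 4.455.

μ̂_MAP = 4.455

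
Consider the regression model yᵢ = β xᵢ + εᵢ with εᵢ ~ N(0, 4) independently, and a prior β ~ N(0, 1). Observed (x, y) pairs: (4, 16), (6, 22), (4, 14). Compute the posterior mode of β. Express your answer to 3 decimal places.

β̂_MAP = 3.500

log p(β | y) = −Σ(yᵢ − βxᵢ)²/(2·4) − β²/(2·1) + const.
Setting the derivative to zero: Σxᵢ(yᵢ − βxᵢ)/4 − β/1 = 0, so β = Σxᵢyᵢ / (Σxᵢ² + σ²/τ²).
Σxᵢyᵢ = 4·16 + 6·22 + 4·14 = 252; Σxᵢ² = 68; σ²/τ² = 4.
β̂_MAP = 252 / (68 + 4) = 252/72 ≈ 3.500.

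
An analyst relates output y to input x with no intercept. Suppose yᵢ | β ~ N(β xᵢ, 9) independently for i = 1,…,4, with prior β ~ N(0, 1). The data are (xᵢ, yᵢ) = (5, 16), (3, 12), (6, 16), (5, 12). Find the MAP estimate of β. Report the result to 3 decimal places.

β̂_MAP = 2.615

log p(β | y) = −Σ(yᵢ − βxᵢ)²/(2·9) − β²/(2·1) + const.
Setting the derivative to zero: Σxᵢ(yᵢ − βxᵢ)/9 − β/1 = 0, so β = Σxᵢyᵢ / (Σxᵢ² + σ²/τ²).
Σxᵢyᵢ = 5·16 + 3·12 + 6·16 + 5·12 = 272; Σxᵢ² = 95; σ²/τ² = 9.
β̂_MAP = 272 / (95 + 9) = 272/104 ≈ 2.615.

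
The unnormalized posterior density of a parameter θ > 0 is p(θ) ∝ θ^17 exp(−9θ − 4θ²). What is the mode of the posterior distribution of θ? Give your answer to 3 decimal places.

ℓ'(θ) = 17/θ − 9 − 8θ. Setting this to zero and multiplying by θ: 8θ² + 9θ − 17 = 0.
θ = (−9 + √(9² + 4·8·17)) / (2·8) = (−9 + √625) / 16 = (−9 + 25)/16 = 1.
ℓ''(θ) = −17/θ² − 8 < 0, confirming a maximum.

θ̂_MAP = 1.000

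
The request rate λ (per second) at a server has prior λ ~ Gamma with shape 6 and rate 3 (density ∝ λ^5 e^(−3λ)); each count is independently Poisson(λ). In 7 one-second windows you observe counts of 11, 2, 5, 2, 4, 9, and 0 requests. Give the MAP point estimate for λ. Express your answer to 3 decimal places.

Σxᵢ = 11+2+5+2+4+9+0 = 33, with n = 7.
Posterior ∝ λ^5e^(−3λ) · λ^33e^(−7λ) = λ^38e^(−10λ), i.e. Gamma(shape=39, rate=10).
The mode of a Gamma(a, b) with a ≥ 1 (shape–rate) is (a−1)/b = 38/10 ≈ 3.800.

λ̂_MAP = 3.800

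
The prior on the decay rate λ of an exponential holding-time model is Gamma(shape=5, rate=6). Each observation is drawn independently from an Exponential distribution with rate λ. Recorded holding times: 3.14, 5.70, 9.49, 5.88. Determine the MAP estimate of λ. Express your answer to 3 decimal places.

The Exponential(rate=λ) likelihood is ∝ λ^n e^(−λΣtᵢ). Here n = 4 and Σtᵢ = 3.14 + 5.70 + 9.49 + 5.88 = 24.21.
Posterior ∝ λ^4e^(−6λ) · λ^4e^(−24.21λ) = λ^8e^(−30.21λ), i.e. Gamma(9, 30.21).
Mode = (a−1)/b = 8/30.21 ≈ 0.265.

λ̂_MAP = 0.265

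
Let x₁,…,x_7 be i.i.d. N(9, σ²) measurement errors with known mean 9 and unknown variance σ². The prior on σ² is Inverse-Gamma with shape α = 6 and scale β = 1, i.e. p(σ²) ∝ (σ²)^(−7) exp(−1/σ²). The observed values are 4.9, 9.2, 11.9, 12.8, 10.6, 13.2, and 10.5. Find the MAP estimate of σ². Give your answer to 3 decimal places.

Sum of squared deviations about the known mean: SS = (4.9−9)² + (9.2−9)² + (11.9−9)² + (12.8−9)² + (10.6−9)² + (13.2−9)² + (10.5−9)² = 62.15.
The Normal likelihood contributes (σ²)^(−n/2) exp(−SS/(2σ²)), so the posterior is Inverse-Gamma(α + n/2, β + SS/2) = Inverse-Gamma(9.5, 32.075).
The mode of Inverse-Gamma(a, b) is b/(a+1) = 32.075/10.5 ≈ 3.055.

σ̂²_MAP = 3.055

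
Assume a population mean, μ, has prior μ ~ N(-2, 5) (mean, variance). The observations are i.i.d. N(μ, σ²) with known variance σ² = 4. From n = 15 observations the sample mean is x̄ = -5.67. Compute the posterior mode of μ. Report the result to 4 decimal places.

μ̂_MAP = -5.4842

n = 15, x̄ = -5.67.
For a Normal prior and Normal likelihood with known variance, the posterior is Normal; its mode equals its mean, the precision-weighted average.
Prior precision 1/σ₀² = 1/5 = 0.2; data precision n/σ² = 15/4 = 3.75.
μ̂ = (0.2·(-2) + 3.75·(-5.67)) / (0.2 + 3.75) = (-21.6625)/3.95 = -1733/316 ≈ -5.4842.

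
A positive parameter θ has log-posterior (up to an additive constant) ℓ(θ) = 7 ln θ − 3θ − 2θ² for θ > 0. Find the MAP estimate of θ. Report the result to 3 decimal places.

θ̂_MAP = 1.000

ℓ'(θ) = 7/θ − 3 − 4θ. Setting this to zero and multiplying by θ: 4θ² + 3θ − 7 = 0.
θ = (−3 + √(3² + 4·4·7)) / (2·4) = (−3 + √121) / 8 = (−3 + 11)/8 = 1.
ℓ''(θ) = −7/θ² − 4 < 0, confirming a maximum.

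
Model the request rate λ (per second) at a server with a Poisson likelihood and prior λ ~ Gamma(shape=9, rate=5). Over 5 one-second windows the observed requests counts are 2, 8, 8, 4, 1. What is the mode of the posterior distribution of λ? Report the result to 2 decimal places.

λ̂_MAP = 3.10

Σxᵢ = 2+8+8+4+1 = 23, with n = 5.
Posterior ∝ λ^8e^(−5λ) · λ^23e^(−5λ) = λ^31e^(−10λ), i.e. Gamma(shape=32, rate=10).
The mode of a Gamma(a, b) with a ≥ 1 (shape–rate) is (a−1)/b = 31/10 ≈ 3.10.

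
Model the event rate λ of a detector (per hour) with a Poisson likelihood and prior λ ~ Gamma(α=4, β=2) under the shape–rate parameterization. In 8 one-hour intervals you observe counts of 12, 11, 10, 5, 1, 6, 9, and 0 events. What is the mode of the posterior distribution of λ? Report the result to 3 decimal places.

Σxᵢ = 12+11+10+5+1+6+9+0 = 54, with n = 8.
Posterior ∝ λ^3e^(−2λ) · λ^54e^(−8λ) = λ^57e^(−10λ), i.e. Gamma(shape=58, rate=10).
The mode of a Gamma(a, b) with a ≥ 1 (shape–rate) is (a−1)/b = 57/10 ≈ 5.700.

λ̂_MAP = 5.700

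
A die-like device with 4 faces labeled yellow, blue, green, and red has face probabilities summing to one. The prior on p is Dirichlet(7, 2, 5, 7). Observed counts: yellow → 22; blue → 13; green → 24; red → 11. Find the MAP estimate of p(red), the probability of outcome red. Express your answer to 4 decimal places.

The posterior is Dirichlet(αᵢ + nᵢ) = Dirichlet(29, 15, 29, 18).
For a Dirichlet(a₁,…,a_K) with all aᵢ > 1, the mode has j-th component (aⱼ − 1)/(Σaᵢ − K).
Here Σaᵢ = 91 and K = 4, so p(red) = (18 − 1)/(91 − 4) = 17/87 ≈ 0.1954.

MAP estimate of p(red) = 0.1954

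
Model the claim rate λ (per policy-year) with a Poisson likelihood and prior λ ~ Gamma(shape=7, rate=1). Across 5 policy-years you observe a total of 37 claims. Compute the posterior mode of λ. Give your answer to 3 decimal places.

λ̂_MAP = 7.167

Σxᵢ = 37, n = 5.
Posterior ∝ λ^6e^(−1λ) · λ^37e^(−5λ) = λ^43e^(−6λ), i.e. Gamma(shape=44, rate=6).
The mode of a Gamma(a, b) with a ≥ 1 (shape–rate) is (a−1)/b = 43/6 ≈ 7.167.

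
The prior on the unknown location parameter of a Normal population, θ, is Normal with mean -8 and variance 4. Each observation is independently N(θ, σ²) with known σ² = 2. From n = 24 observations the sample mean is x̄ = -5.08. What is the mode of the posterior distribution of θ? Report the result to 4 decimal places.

θ̂_MAP = -5.1396

n = 24, x̄ = -5.08.
For a Normal prior and Normal likelihood with known variance, the posterior is Normal; its mode equals its mean, the precision-weighted average.
Prior precision 1/σ₀² = 1/4 = 0.25; data precision n/σ² = 24/2 = 12.
θ̂ = (0.25·(-8) + 12·(-5.08)) / (0.25 + 12) = (-62.96)/12.25 = -6296/1225 ≈ -5.1396.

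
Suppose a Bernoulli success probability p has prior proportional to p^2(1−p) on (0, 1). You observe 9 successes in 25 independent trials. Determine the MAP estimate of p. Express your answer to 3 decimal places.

The prior density ∝ p^2(1−p)^1 is the kernel of Beta(3, 2).
Data: 9 successes in 25 trials. The binomial likelihood contributes p^9(1−p)^16, so the posterior is Beta(3+9, 2+16) = Beta(12, 18).
For Beta(a, b) with a, b > 1 the mode is (a−1)/(a+b−2) = 11/28 ≈ 0.393.

p̂_MAP = 0.393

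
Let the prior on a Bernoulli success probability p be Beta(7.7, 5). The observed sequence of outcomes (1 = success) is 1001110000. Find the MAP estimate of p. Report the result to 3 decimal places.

p̂_MAP = 0.517

Prior: Beta(7.7, 5).
Data: 4 successes in 10 trials (from the sequence). The binomial likelihood contributes p^4(1−p)^6, so the posterior is Beta(7.7+4, 5+6) = Beta(11.7, 11).
For Beta(a, b) with a, b > 1 the mode is (a−1)/(a+b−2) = 10.7/20.7 ≈ 0.517.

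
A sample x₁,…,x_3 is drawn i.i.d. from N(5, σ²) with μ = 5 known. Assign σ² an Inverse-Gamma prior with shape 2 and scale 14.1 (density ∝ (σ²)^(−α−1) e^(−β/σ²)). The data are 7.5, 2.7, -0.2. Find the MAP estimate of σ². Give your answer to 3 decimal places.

Sum of squared deviations about the known mean: SS = (7.5−5)² + (2.7−5)² + (-0.2−5)² = 38.58.
The Normal likelihood contributes (σ²)^(−n/2) exp(−SS/(2σ²)), so the posterior is Inverse-Gamma(α + n/2, β + SS/2) = Inverse-Gamma(3.5, 33.39).
The mode of Inverse-Gamma(a, b) is b/(a+1) = 33.39/4.5 ≈ 7.420.

σ̂²_MAP = 7.420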